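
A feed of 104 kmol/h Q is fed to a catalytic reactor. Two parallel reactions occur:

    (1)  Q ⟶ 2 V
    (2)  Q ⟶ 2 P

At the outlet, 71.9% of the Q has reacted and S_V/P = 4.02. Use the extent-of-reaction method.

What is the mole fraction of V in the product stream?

Conversion of Q: Q consumed = 0.719 × 104 = 74.78 kmol/h = 1ξ₁ + 1ξ₂.
Selectivity: 2ξ₁ / (2ξ₂) = 4.02 → ξ₁ = 4.02 ξ₂.
Substitute: (1·4.02 + 1) ξ₂ = 74.78 → ξ₂ = 14.9 kmol/h, ξ₁ = 59.88 kmol/h.
Outlet amounts (n = n₀ + Σ ν·ξ):
  Q: 104 − 1(59.88) − 1(14.9) = 29.22
  V: 0 + 2(59.88) = 119.8
  P: 0 + 2(14.9) = 29.79
Total out = 178.8 kmol/h; y_V = 119.8 / 178.8 = 0.6699.

0.67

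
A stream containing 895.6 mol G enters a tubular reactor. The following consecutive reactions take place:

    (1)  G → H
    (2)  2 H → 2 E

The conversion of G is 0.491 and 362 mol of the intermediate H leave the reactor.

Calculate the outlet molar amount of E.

Conversion of G: G consumed = 1ξ₁ = 0.491 × 895.6 → ξ₁ = 439.7 mol.
H balance: n_H = 0 + 1ξ₁ − 2ξ₂ = 362 → ξ₂ = (1·439.7 − 362)/2 = 38.87 mol.
Outlet amounts (n = n₀ + Σ ν·ξ):
  G: 895.6 − 1(439.7) = 455.9
  H: 0 + 1(439.7) − 2(38.87) = 362
  E: 0 + 2(38.87) = 77.74

77.7 mol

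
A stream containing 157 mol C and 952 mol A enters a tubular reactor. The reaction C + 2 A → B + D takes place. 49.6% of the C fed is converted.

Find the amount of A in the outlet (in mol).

C reacted = 0.496 × 157 = 77.87 mol; ν_C = −1, so ξ = 77.87/1 = 77.87 mol.
Outlet amounts (n = n₀ + ν ξ):
  C: 157 − 1(77.87) = 79.13
  A: 952 − 2(77.87) = 796.3
  B: 0 + 1(77.87) = 77.87
  D: 0 + 1(77.87) = 77.87

796 mol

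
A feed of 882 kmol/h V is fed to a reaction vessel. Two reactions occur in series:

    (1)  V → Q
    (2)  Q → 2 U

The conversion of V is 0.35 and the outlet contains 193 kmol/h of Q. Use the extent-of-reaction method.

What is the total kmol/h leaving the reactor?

998 kmol/h

Conversion of V: V consumed = 1ξ₁ = 0.35 × 882 → ξ₁ = 308.7 kmol/h.
Q balance: n_Q = 0 + 1ξ₁ − 1ξ₂ = 193 → ξ₂ = (1·308.7 − 193)/1 = 115.7 kmol/h.
Outlet amounts (n = n₀ + Σ ν·ξ):
  V: 882 − 1(308.7) = 573.3
  Q: 0 + 1(308.7) − 1(115.7) = 193
  U: 0 + 2(115.7) = 231.4
Total out = 573.3 + 193 + 231.4 = 997.7 kmol/h.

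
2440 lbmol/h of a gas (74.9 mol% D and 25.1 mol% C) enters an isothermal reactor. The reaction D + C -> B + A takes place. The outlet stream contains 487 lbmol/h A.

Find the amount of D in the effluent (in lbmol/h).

For A: n = n₀ + 1ξ → 487 = 0 + 1ξ, giving ξ = 487 lbmol/h.
Outlet amounts (n = n₀ + ν ξ):
  D: 1828 − 1(487) = 1341
  C: 612.4 − 1(487) = 125.4
  B: 0 + 1(487) = 487
  A: 0 + 1(487) = 487

1340 lbmol/h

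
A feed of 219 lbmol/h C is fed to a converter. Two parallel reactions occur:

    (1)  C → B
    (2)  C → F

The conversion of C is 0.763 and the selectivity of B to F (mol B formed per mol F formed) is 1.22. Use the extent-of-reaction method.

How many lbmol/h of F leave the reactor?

Conversion of C: C consumed = 0.763 × 219 = 167.1 lbmol/h = 1ξ₁ + 1ξ₂.
Selectivity: 1ξ₁ / (1ξ₂) = 1.22 → ξ₁ = 1.22 ξ₂.
Substitute: (1·1.22 + 1) ξ₂ = 167.1 → ξ₂ = 75.27 lbmol/h, ξ₁ = 91.83 lbmol/h.
Outlet amounts (n = n₀ + Σ ν·ξ):
  C: 219 − 1(91.83) − 1(75.27) = 51.9
  B: 0 + 1(91.83) = 91.83
  F: 0 + 1(75.27) = 75.27

75.3 lbmol/h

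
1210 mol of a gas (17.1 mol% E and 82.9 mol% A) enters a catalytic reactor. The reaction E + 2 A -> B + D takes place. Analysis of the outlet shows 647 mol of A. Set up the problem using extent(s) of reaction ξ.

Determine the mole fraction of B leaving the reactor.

0.173

For A: n = n₀ − 2ξ → 647 = 1003 − 2ξ, giving ξ = 178 mol.
Outlet amounts (n = n₀ + ν ξ):
  E: 206.9 − 1(178) = 28.86
  A: 1003 − 2(178) = 647
  B: 0 + 1(178) = 178
  D: 0 + 1(178) = 178
Total out = 1032 mol; y_B = 178 / 1032 = 0.1725.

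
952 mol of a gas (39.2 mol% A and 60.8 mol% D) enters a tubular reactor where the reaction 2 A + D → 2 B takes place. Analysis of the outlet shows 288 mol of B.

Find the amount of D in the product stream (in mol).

435 mol

For B: n = n₀ + 2ξ → 288 = 0 + 2ξ, giving ξ = 144 mol.
Outlet amounts (n = n₀ + ν ξ):
  A: 373.2 − 2(144) = 85.18
  D: 578.8 − 1(144) = 434.8
  B: 0 + 2(144) = 288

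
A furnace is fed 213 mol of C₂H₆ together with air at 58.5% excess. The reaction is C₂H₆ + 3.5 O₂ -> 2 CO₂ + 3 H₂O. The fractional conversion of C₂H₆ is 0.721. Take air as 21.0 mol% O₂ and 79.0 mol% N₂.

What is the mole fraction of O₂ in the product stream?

0.109

Stoichiometric O₂ = 3.5 × 213 = 745.5 mol; O₂ fed = 745.5 × 1.585 = 1182 mol.
N₂ fed = 1182 × 79/21 = 4445 mol.
Fuel reacted = 0.721 × 213 → ξ = 153.6 mol.
Outlet (n = n₀ + ν ξ):
  C₂H₆: 213 − 1(153.6) = 59.43
  O₂: 1182 − 3.5(153.6) = 644.1
  N₂: 4445 (inert)
  CO₂: 0 + 2(153.6) = 307.1
  H₂O: 0 + 3(153.6) = 460.7
Total out = 5917 mol; y_O₂ = 644.1 / 5917 = 0.1089.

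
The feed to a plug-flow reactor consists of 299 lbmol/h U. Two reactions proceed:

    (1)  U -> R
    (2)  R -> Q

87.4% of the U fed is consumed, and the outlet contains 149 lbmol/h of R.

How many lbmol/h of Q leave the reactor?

112 lbmol/h

Conversion of U: U consumed = 1ξ₁ = 0.874 × 299 → ξ₁ = 261.3 lbmol/h.
R balance: n_R = 0 + 1ξ₁ − 1ξ₂ = 149 → ξ₂ = (1·261.3 − 149)/1 = 112.3 lbmol/h.
Outlet amounts (n = n₀ + Σ ν·ξ):
  U: 299 − 1(261.3) = 37.67
  R: 0 + 1(261.3) − 1(112.3) = 149
  Q: 0 + 1(112.3) = 112.3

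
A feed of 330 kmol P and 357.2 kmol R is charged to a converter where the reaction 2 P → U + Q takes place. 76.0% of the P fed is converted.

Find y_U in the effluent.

0.182

P reacted = 0.76 × 330 = 250.8 kmol; ν_P = −2, so ξ = 250.8/2 = 125.4 kmol.
Outlet amounts (n = n₀ + ν ξ):
  P: 330 − 2(125.4) = 79.2
  U: 0 + 1(125.4) = 125.4
  Q: 0 + 1(125.4) = 125.4
  R: 357.2 (inert)
Total out = 687.2 kmol; y_U = 125.4 / 687.2 = 0.1825.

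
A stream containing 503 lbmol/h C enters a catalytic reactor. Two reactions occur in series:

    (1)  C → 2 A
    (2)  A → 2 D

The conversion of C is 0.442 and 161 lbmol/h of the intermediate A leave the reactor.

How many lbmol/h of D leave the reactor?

567 lbmol/h

Conversion of C: C consumed = 1ξ₁ = 0.442 × 503 → ξ₁ = 222.3 lbmol/h.
A balance: n_A = 0 + 2ξ₁ − 1ξ₂ = 161 → ξ₂ = (2·222.3 − 161)/1 = 283.7 lbmol/h.
Outlet amounts (n = n₀ + Σ ν·ξ):
  C: 503 − 1(222.3) = 280.7
  A: 0 + 2(222.3) − 1(283.7) = 161
  D: 0 + 2(283.7) = 567.3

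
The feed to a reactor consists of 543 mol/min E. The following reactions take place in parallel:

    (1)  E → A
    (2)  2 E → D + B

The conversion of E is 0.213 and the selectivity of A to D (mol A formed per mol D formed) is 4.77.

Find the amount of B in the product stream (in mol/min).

Conversion of E: E consumed = 0.213 × 543 = 115.7 mol/min = 1ξ₁ + 2ξ₂.
Selectivity: 1ξ₁ / (1ξ₂) = 4.77 → ξ₁ = 4.77 ξ₂.
Substitute: (1·4.77 + 2) ξ₂ = 115.7 → ξ₂ = 17.08 mol/min, ξ₁ = 81.49 mol/min.
Outlet amounts (n = n₀ + Σ ν·ξ):
  E: 543 − 1(81.49) − 2(17.08) = 427.3
  A: 0 + 1(81.49) = 81.49
  D: 0 + 1(17.08) = 17.08
  B: 0 + 1(17.08) = 17.08

17.1 mol/min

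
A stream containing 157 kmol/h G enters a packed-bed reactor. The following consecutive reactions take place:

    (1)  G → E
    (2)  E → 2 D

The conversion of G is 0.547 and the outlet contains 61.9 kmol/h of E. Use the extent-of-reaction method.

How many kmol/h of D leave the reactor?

48 kmol/h

Conversion of G: G consumed = 1ξ₁ = 0.547 × 157 → ξ₁ = 85.88 kmol/h.
E balance: n_E = 0 + 1ξ₁ − 1ξ₂ = 61.9 → ξ₂ = (1·85.88 − 61.9)/1 = 23.98 kmol/h.
Outlet amounts (n = n₀ + Σ ν·ξ):
  G: 157 − 1(85.88) = 71.12
  E: 0 + 1(85.88) − 1(23.98) = 61.9
  D: 0 + 2(23.98) = 47.96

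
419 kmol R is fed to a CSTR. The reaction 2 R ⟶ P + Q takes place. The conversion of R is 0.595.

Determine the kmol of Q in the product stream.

125 kmol

R reacted = 0.595 × 419 = 249.3 kmol; ν_R = −2, so ξ = 249.3/2 = 124.7 kmol.
Outlet amounts (n = n₀ + ν ξ):
  R: 419 − 2(124.7) = 169.7
  P: 0 + 1(124.7) = 124.7
  Q: 0 + 1(124.7) = 124.7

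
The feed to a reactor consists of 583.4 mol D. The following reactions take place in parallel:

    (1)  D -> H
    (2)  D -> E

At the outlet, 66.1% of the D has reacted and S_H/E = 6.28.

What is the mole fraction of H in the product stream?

0.57

Conversion of D: D consumed = 0.661 × 583.4 = 385.6 mol = 1ξ₁ + 1ξ₂.
Selectivity: 1ξ₁ / (1ξ₂) = 6.28 → ξ₁ = 6.28 ξ₂.
Substitute: (1·6.28 + 1) ξ₂ = 385.6 → ξ₂ = 52.97 mol, ξ₁ = 332.7 mol.
Outlet amounts (n = n₀ + Σ ν·ξ):
  D: 583.4 − 1(332.7) − 1(52.97) = 197.8
  H: 0 + 1(332.7) = 332.7
  E: 0 + 1(52.97) = 52.97
Total out = 583.4 mol; y_H = 332.7 / 583.4 = 0.5702.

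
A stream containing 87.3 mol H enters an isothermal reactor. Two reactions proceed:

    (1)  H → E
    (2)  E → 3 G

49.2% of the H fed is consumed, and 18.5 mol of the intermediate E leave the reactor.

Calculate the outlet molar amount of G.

73.4 mol

Conversion of H: H consumed = 1ξ₁ = 0.492 × 87.3 → ξ₁ = 42.95 mol.
E balance: n_E = 0 + 1ξ₁ − 1ξ₂ = 18.5 → ξ₂ = (1·42.95 − 18.5)/1 = 24.45 mol.
Outlet amounts (n = n₀ + Σ ν·ξ):
  H: 87.3 − 1(42.95) = 44.35
  E: 0 + 1(42.95) − 1(24.45) = 18.5
  G: 0 + 3(24.45) = 73.35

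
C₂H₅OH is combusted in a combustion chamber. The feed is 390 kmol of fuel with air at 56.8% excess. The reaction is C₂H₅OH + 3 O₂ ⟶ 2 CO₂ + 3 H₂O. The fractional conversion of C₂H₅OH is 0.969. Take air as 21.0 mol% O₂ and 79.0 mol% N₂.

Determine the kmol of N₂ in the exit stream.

6900 kmol

Stoichiometric O₂ = 3 × 390 = 1170 kmol; O₂ fed = 1170 × 1.568 = 1835 kmol.
N₂ fed = 1835 × 79/21 = 6901 kmol.
Fuel reacted = 0.969 × 390 → ξ = 377.9 kmol.
Outlet (n = n₀ + ν ξ):
  C₂H₅OH: 390 − 1(377.9) = 12.09
  O₂: 1835 − 3(377.9) = 700.8
  N₂: 6901 (inert)
  CO₂: 0 + 2(377.9) = 755.8
  H₂O: 0 + 3(377.9) = 1134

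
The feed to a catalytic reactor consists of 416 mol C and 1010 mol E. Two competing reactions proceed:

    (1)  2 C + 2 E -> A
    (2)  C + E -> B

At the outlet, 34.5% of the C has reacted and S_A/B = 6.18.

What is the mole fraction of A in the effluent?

0.0546

Conversion of C: C consumed = 0.345 × 416 = 143.5 mol = 2ξ₁ + 1ξ₂.
Selectivity: 1ξ₁ / (1ξ₂) = 6.18 → ξ₁ = 6.18 ξ₂.
Substitute: (2·6.18 + 1) ξ₂ = 143.5 → ξ₂ = 10.74 mol, ξ₁ = 66.39 mol.
Outlet amounts (n = n₀ + Σ ν·ξ):
  C: 416 − 2(66.39) − 1(10.74) = 272.5
  E: 1010 − 2(66.39) − 1(10.74) = 866.5
  A: 0 + 1(66.39) = 66.39
  B: 0 + 1(10.74) = 10.74
Total out = 1216 mol; y_A = 66.39 / 1216 = 0.05459.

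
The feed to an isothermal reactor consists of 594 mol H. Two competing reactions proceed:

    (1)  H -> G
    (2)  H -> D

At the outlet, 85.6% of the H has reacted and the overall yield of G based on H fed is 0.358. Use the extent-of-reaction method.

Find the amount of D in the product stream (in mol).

Yield of G: 1ξ₁ / 594 = 0.358 → ξ₁ = 212.7 mol.
Conversion of H: 1ξ₁ + 1ξ₂ = 0.856 × 594 = 508.5 → ξ₂ = 295.8 mol.
Outlet amounts (n = n₀ + Σ ν·ξ):
  H: 594 − 1(212.7) − 1(295.8) = 85.54
  G: 0 + 1(212.7) = 212.7
  D: 0 + 1(295.8) = 295.8

296 mol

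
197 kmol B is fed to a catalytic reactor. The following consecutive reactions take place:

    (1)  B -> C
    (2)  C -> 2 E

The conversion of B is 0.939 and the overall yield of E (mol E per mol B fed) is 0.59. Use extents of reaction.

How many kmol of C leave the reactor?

127 kmol

Conversion of B: B consumed = 1ξ₁ = 0.939 × 197 → ξ₁ = 185 kmol.
Yield of E: 2ξ₂ / 197 = 0.59 → ξ₂ = 58.11 kmol.
Outlet amounts (n = n₀ + Σ ν·ξ):
  B: 197 − 1(185) = 12.02
  C: 0 + 1(185) − 1(58.11) = 126.9
  E: 0 + 2(58.11) = 116.2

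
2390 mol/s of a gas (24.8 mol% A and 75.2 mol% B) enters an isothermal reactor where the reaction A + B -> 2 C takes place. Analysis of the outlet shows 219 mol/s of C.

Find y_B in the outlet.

For C: n = n₀ + 2ξ → 219 = 0 + 2ξ, giving ξ = 109.5 mol/s.
Outlet amounts (n = n₀ + ν ξ):
  A: 592.7 − 1(109.5) = 483.2
  B: 1797 − 1(109.5) = 1688
  C: 0 + 2(109.5) = 219
Total out = 2390 mol/s; y_B = 1688 / 2390 = 0.7062.

0.706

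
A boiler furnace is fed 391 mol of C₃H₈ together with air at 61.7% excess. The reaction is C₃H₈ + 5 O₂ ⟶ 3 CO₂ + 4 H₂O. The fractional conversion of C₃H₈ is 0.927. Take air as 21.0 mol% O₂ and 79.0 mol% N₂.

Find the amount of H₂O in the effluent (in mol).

1450 mol

Stoichiometric O₂ = 5 × 391 = 1955 mol; O₂ fed = 1955 × 1.617 = 3161 mol.
N₂ fed = 3161 × 79/21 = 11890 mol.
Fuel reacted = 0.927 × 391 → ξ = 362.5 mol.
Outlet (n = n₀ + ν ξ):
  C₃H₈: 391 − 1(362.5) = 28.54
  O₂: 3161 − 5(362.5) = 1349
  N₂: 11890 (inert)
  CO₂: 0 + 3(362.5) = 1087
  H₂O: 0 + 4(362.5) = 1450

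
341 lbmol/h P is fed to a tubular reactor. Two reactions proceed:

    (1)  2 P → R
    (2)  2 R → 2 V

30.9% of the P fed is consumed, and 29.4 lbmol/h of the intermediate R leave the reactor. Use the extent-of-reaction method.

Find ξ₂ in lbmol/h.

ξ₂ = 11.6 lbmol/h

Conversion of P: P consumed = 2ξ₁ = 0.309 × 341 → ξ₁ = 52.68 lbmol/h.
R balance: n_R = 0 + 1ξ₁ − 2ξ₂ = 29.4 → ξ₂ = (1·52.68 − 29.4)/2 = 11.64 lbmol/h.
Outlet amounts (n = n₀ + Σ ν·ξ):
  P: 341 − 2(52.68) = 235.6
  R: 0 + 1(52.68) − 2(11.64) = 29.4
  V: 0 + 2(11.64) = 23.28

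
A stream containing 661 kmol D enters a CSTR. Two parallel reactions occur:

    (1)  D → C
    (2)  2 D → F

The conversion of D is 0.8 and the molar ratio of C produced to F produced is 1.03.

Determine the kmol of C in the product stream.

180 kmol

Conversion of D: D consumed = 0.8 × 661 = 528.8 kmol = 1ξ₁ + 2ξ₂.
Selectivity: 1ξ₁ / (1ξ₂) = 1.03 → ξ₁ = 1.03 ξ₂.
Substitute: (1·1.03 + 2) ξ₂ = 528.8 → ξ₂ = 174.5 kmol, ξ₁ = 179.8 kmol.
Outlet amounts (n = n₀ + Σ ν·ξ):
  D: 661 − 1(179.8) − 2(174.5) = 132.2
  C: 0 + 1(179.8) = 179.8
  F: 0 + 1(174.5) = 174.5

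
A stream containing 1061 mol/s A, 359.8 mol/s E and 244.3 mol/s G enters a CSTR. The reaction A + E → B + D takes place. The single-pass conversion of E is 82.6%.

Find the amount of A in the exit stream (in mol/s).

764 mol/s

E reacted = 0.826 × 359.8 = 297.2 mol/s; ν_E = −1, so ξ = 297.2/1 = 297.2 mol/s.
Outlet amounts (n = n₀ + ν ξ):
  A: 1061 − 1(297.2) = 763.8
  E: 359.8 − 1(297.2) = 62.61
  B: 0 + 1(297.2) = 297.2
  D: 0 + 1(297.2) = 297.2
  G: 244.3 (inert)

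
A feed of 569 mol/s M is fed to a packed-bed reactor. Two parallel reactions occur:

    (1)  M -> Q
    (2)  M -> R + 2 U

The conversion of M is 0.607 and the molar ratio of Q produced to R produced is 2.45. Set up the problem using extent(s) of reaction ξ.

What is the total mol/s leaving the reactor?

769 mol/s

Conversion of M: M consumed = 0.607 × 569 = 345.4 mol/s = 1ξ₁ + 1ξ₂.
Selectivity: 1ξ₁ / (1ξ₂) = 2.45 → ξ₁ = 2.45 ξ₂.
Substitute: (1·2.45 + 1) ξ₂ = 345.4 → ξ₂ = 100.1 mol/s, ξ₁ = 245.3 mol/s.
Outlet amounts (n = n₀ + Σ ν·ξ):
  M: 569 − 1(245.3) − 1(100.1) = 223.6
  Q: 0 + 1(245.3) = 245.3
  R: 0 + 1(100.1) = 100.1
  U: 0 + 2(100.1) = 200.2
Total out = 223.6 + 245.3 + 100.1 + 200.2 = 769.2 mol/s.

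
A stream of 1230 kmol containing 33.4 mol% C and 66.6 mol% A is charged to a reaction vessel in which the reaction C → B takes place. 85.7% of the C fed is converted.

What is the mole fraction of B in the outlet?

0.286

C reacted = 0.857 × 410.8 = 352.1 kmol; ν_C = −1, so ξ = 352.1/1 = 352.1 kmol.
Outlet amounts (n = n₀ + ν ξ):
  C: 410.8 − 1(352.1) = 58.75
  B: 0 + 1(352.1) = 352.1
  A: 819.2 (inert)
Total out = 1230 kmol; y_B = 352.1 / 1230 = 0.2862.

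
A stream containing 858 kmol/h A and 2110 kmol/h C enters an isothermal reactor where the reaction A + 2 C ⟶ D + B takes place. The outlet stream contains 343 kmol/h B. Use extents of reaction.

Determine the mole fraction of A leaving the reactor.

0.196

For B: n = n₀ + 1ξ → 343 = 0 + 1ξ, giving ξ = 343 kmol/h.
Outlet amounts (n = n₀ + ν ξ):
  A: 858 − 1(343) = 515
  C: 2110 − 2(343) = 1424
  D: 0 + 1(343) = 343
  B: 0 + 1(343) = 343
Total out = 2625 kmol/h; y_A = 515 / 2625 = 0.1962.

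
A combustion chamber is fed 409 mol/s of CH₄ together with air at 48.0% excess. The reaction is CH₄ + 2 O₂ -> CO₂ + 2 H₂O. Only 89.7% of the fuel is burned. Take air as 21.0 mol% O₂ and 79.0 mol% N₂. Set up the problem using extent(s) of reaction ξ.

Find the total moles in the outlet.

Stoichiometric O₂ = 2 × 409 = 818 mol/s; O₂ fed = 818 × 1.480 = 1211 mol/s.
N₂ fed = 1211 × 79/21 = 4554 mol/s.
Fuel reacted = 0.897 × 409 → ξ = 366.9 mol/s.
Outlet (n = n₀ + ν ξ):
  CH₄: 409 − 1(366.9) = 42.13
  O₂: 1211 − 2(366.9) = 476.9
  N₂: 4554 (inert)
  CO₂: 0 + 1(366.9) = 366.9
  H₂O: 0 + 2(366.9) = 733.7
Total out = 42.13 + 476.9 + 4554 + 366.9 + 733.7 = 6174 mol/s.

6170 mol/s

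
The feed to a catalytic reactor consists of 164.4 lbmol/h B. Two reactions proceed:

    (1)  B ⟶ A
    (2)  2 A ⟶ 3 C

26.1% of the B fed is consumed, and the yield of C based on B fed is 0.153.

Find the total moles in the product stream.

Conversion of B: B consumed = 1ξ₁ = 0.261 × 164.4 → ξ₁ = 42.91 lbmol/h.
Yield of C: 3ξ₂ / 164.4 = 0.153 → ξ₂ = 8.384 lbmol/h.
Outlet amounts (n = n₀ + Σ ν·ξ):
  B: 164.4 − 1(42.91) = 121.5
  A: 0 + 1(42.91) − 2(8.384) = 26.14
  C: 0 + 3(8.384) = 25.15
Total out = 121.5 + 26.14 + 25.15 = 172.8 lbmol/h.

173 lbmol/h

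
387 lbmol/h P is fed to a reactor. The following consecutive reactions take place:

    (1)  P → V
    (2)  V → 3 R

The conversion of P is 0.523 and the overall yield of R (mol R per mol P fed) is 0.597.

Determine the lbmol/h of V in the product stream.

Conversion of P: P consumed = 1ξ₁ = 0.523 × 387 → ξ₁ = 202.4 lbmol/h.
Yield of R: 3ξ₂ / 387 = 0.597 → ξ₂ = 77.01 lbmol/h.
Outlet amounts (n = n₀ + Σ ν·ξ):
  P: 387 − 1(202.4) = 184.6
  V: 0 + 1(202.4) − 1(77.01) = 125.4
  R: 0 + 3(77.01) = 231

125 lbmol/h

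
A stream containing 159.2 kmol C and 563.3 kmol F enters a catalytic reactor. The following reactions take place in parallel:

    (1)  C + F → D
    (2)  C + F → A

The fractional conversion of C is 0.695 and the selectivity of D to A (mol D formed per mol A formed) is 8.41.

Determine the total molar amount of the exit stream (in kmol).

Conversion of C: C consumed = 0.695 × 159.2 = 110.6 kmol = 1ξ₁ + 1ξ₂.
Selectivity: 1ξ₁ / (1ξ₂) = 8.41 → ξ₁ = 8.41 ξ₂.
Substitute: (1·8.41 + 1) ξ₂ = 110.6 → ξ₂ = 11.76 kmol, ξ₁ = 98.89 kmol.
Outlet amounts (n = n₀ + Σ ν·ξ):
  C: 159.2 − 1(98.89) − 1(11.76) = 48.56
  F: 563.3 − 1(98.89) − 1(11.76) = 452.7
  D: 0 + 1(98.89) = 98.89
  A: 0 + 1(11.76) = 11.76
Total out = 48.56 + 452.7 + 98.89 + 11.76 = 611.9 kmol.

612 kmol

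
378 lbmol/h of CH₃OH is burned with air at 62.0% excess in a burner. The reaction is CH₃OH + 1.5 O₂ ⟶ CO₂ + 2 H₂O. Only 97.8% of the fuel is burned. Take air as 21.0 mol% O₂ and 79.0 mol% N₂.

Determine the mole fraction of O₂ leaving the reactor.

0.0737

Stoichiometric O₂ = 1.5 × 378 = 567 lbmol/h; O₂ fed = 567 × 1.620 = 918.5 lbmol/h.
N₂ fed = 918.5 × 79/21 = 3455 lbmol/h.
Fuel reacted = 0.978 × 378 → ξ = 369.7 lbmol/h.
Outlet (n = n₀ + ν ξ):
  CH₃OH: 378 − 1(369.7) = 8.316
  O₂: 918.5 − 1.5(369.7) = 364
  N₂: 3455 (inert)
  CO₂: 0 + 1(369.7) = 369.7
  H₂O: 0 + 2(369.7) = 739.4
Total out = 4937 lbmol/h; y_O₂ = 364 / 4937 = 0.07373.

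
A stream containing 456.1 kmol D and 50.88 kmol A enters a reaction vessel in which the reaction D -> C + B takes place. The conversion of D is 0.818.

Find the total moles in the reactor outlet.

880 kmol

D reacted = 0.818 × 456.1 = 373.1 kmol; ν_D = −1, so ξ = 373.1/1 = 373.1 kmol.
Outlet amounts (n = n₀ + ν ξ):
  D: 456.1 − 1(373.1) = 83.01
  C: 0 + 1(373.1) = 373.1
  B: 0 + 1(373.1) = 373.1
  A: 50.88 (inert)
Total out = 83.01 + 373.1 + 373.1 + 50.88 = 880.1 kmol.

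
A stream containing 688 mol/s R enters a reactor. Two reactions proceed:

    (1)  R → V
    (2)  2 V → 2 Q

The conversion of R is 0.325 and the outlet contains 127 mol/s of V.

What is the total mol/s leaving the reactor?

688 mol/s

Conversion of R: R consumed = 1ξ₁ = 0.325 × 688 → ξ₁ = 223.6 mol/s.
V balance: n_V = 0 + 1ξ₁ − 2ξ₂ = 127 → ξ₂ = (1·223.6 − 127)/2 = 48.3 mol/s.
Outlet amounts (n = n₀ + Σ ν·ξ):
  R: 688 − 1(223.6) = 464.4
  V: 0 + 1(223.6) − 2(48.3) = 127
  Q: 0 + 2(48.3) = 96.6
Total out = 464.4 + 127 + 96.6 = 688 mol/s.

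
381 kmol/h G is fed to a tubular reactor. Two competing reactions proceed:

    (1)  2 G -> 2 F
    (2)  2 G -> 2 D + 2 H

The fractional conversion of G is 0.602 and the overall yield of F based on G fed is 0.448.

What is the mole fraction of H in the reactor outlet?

Yield of F: 2ξ₁ / 381 = 0.448 → ξ₁ = 85.34 kmol/h.
Conversion of G: 2ξ₁ + 2ξ₂ = 0.602 × 381 = 229.4 → ξ₂ = 29.34 kmol/h.
Outlet amounts (n = n₀ + Σ ν·ξ):
  G: 381 − 2(85.34) − 2(29.34) = 151.6
  F: 0 + 2(85.34) = 170.7
  D: 0 + 2(29.34) = 58.67
  H: 0 + 2(29.34) = 58.67
Total out = 439.7 kmol/h; y_H = 58.67 / 439.7 = 0.1334.

0.133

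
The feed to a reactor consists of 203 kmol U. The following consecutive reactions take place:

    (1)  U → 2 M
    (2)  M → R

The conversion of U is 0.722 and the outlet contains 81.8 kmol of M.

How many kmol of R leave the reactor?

211 kmol

Conversion of U: U consumed = 1ξ₁ = 0.722 × 203 → ξ₁ = 146.6 kmol.
M balance: n_M = 0 + 2ξ₁ − 1ξ₂ = 81.8 → ξ₂ = (2·146.6 − 81.8)/1 = 211.3 kmol.
Outlet amounts (n = n₀ + Σ ν·ξ):
  U: 203 − 1(146.6) = 56.43
  M: 0 + 2(146.6) − 1(211.3) = 81.8
  R: 0 + 1(211.3) = 211.3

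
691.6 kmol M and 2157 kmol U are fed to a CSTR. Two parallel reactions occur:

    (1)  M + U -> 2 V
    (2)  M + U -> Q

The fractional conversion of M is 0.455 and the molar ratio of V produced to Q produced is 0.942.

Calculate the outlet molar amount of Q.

Conversion of M: M consumed = 0.455 × 691.6 = 314.7 kmol = 1ξ₁ + 1ξ₂.
Selectivity: 2ξ₁ / (1ξ₂) = 0.942 → ξ₁ = 0.471 ξ₂.
Substitute: (1·0.471 + 1) ξ₂ = 314.7 → ξ₂ = 213.9 kmol, ξ₁ = 100.8 kmol.
Outlet amounts (n = n₀ + Σ ν·ξ):
  M: 691.6 − 1(100.8) − 1(213.9) = 376.9
  U: 2157 − 1(100.8) − 1(213.9) = 1842
  V: 0 + 2(100.8) = 201.5
  Q: 0 + 1(213.9) = 213.9

214 kmol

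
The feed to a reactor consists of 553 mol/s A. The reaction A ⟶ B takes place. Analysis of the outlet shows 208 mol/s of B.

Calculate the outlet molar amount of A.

345 mol/s

For B: n = n₀ + 1ξ → 208 = 0 + 1ξ, giving ξ = 208 mol/s.
Outlet amounts (n = n₀ + ν ξ):
  A: 553 − 1(208) = 345
  B: 0 + 1(208) = 208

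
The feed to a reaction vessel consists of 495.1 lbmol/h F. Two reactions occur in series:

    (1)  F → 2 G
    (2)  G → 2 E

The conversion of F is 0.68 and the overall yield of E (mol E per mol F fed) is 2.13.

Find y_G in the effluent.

0.107

Conversion of F: F consumed = 1ξ₁ = 0.68 × 495.1 → ξ₁ = 336.7 lbmol/h.
Yield of E: 2ξ₂ / 495.1 = 2.13 → ξ₂ = 527.3 lbmol/h.
Outlet amounts (n = n₀ + Σ ν·ξ):
  F: 495.1 − 1(336.7) = 158.4
  G: 0 + 2(336.7) − 1(527.3) = 146.1
  E: 0 + 2(527.3) = 1055
Total out = 1359 lbmol/h; y_G = 146.1 / 1359 = 0.1075.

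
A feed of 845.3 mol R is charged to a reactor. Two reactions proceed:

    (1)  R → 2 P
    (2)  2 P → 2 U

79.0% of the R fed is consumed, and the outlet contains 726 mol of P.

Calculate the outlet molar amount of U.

Conversion of R: R consumed = 1ξ₁ = 0.79 × 845.3 → ξ₁ = 667.8 mol.
P balance: n_P = 0 + 2ξ₁ − 2ξ₂ = 726 → ξ₂ = (2·667.8 − 726)/2 = 304.8 mol.
Outlet amounts (n = n₀ + Σ ν·ξ):
  R: 845.3 − 1(667.8) = 177.5
  P: 0 + 2(667.8) − 2(304.8) = 726
  U: 0 + 2(304.8) = 609.6

610 mol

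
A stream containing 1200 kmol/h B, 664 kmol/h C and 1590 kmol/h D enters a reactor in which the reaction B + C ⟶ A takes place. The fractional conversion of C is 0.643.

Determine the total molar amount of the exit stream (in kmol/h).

3030 kmol/h

C reacted = 0.643 × 664 = 427 kmol/h; ν_C = −1, so ξ = 427/1 = 427 kmol/h.
Outlet amounts (n = n₀ + ν ξ):
  B: 1200 − 1(427) = 773
  C: 664 − 1(427) = 237
  A: 0 + 1(427) = 427
  D: 1590 (inert)
Total out = 773 + 237 + 427 + 1590 = 3027 kmol/h.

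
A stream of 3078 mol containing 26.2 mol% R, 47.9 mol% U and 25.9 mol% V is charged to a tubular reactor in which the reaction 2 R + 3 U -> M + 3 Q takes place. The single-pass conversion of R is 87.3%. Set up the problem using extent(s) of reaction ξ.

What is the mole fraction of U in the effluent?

0.153

R reacted = 0.873 × 806.4 = 704 mol; ν_R = −2, so ξ = 704/2 = 352 mol.
Outlet amounts (n = n₀ + ν ξ):
  R: 806.4 − 2(352) = 102.4
  U: 1474 − 3(352) = 418.3
  M: 0 + 1(352) = 352
  Q: 0 + 3(352) = 1056
  V: 797.2 (inert)
Total out = 2726 mol; y_U = 418.3 / 2726 = 0.1535.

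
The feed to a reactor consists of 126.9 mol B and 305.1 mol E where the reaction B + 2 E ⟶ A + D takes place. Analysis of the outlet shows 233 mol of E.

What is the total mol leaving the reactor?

For E: n = n₀ − 2ξ → 233 = 305.1 − 2ξ, giving ξ = 36.05 mol.
Outlet amounts (n = n₀ + ν ξ):
  B: 126.9 − 1(36.05) = 90.85
  E: 305.1 − 2(36.05) = 233
  A: 0 + 1(36.05) = 36.05
  D: 0 + 1(36.05) = 36.05
Total out = 90.85 + 233 + 36.05 + 36.05 = 396 mol.

396 mol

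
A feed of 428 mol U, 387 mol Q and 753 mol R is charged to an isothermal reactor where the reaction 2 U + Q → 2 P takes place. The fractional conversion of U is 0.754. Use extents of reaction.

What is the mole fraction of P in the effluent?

U reacted = 0.754 × 428 = 322.7 mol; ν_U = −2, so ξ = 322.7/2 = 161.4 mol.
Outlet amounts (n = n₀ + ν ξ):
  U: 428 − 2(161.4) = 105.3
  Q: 387 − 1(161.4) = 225.6
  P: 0 + 2(161.4) = 322.7
  R: 753 (inert)
Total out = 1407 mol; y_P = 322.7 / 1407 = 0.2294.

0.229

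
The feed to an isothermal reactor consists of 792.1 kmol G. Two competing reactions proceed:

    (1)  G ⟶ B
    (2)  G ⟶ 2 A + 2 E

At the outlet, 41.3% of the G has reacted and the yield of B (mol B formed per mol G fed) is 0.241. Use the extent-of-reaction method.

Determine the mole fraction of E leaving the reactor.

Yield of B: 1ξ₁ / 792.1 = 0.241 → ξ₁ = 190.9 kmol.
Conversion of G: 1ξ₁ + 1ξ₂ = 0.413 × 792.1 = 327.1 → ξ₂ = 136.2 kmol.
Outlet amounts (n = n₀ + Σ ν·ξ):
  G: 792.1 − 1(190.9) − 1(136.2) = 465
  B: 0 + 1(190.9) = 190.9
  A: 0 + 2(136.2) = 272.5
  E: 0 + 2(136.2) = 272.5
Total out = 1201 kmol; y_E = 272.5 / 1201 = 0.2269.

0.227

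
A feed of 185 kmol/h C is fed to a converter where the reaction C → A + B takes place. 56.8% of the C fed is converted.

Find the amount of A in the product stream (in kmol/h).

105 kmol/h

C reacted = 0.568 × 185 = 105.1 kmol/h; ν_C = −1, so ξ = 105.1/1 = 105.1 kmol/h.
Outlet amounts (n = n₀ + ν ξ):
  C: 185 − 1(105.1) = 79.92
  A: 0 + 1(105.1) = 105.1
  B: 0 + 1(105.1) = 105.1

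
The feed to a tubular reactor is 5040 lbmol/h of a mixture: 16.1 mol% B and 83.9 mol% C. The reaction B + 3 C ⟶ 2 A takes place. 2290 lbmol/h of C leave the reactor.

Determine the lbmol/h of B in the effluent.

For C: n = n₀ − 3ξ → 2290 = 4229 − 3ξ, giving ξ = 646.2 lbmol/h.
Outlet amounts (n = n₀ + ν ξ):
  B: 811.4 − 1(646.2) = 165.3
  C: 4229 − 3(646.2) = 2290
  A: 0 + 2(646.2) = 1292

165 lbmol/h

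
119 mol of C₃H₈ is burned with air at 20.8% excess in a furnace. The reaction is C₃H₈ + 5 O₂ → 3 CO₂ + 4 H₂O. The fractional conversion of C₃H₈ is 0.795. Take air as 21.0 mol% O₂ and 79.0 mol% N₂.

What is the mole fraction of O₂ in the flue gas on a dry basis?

0.0754

Stoichiometric O₂ = 5 × 119 = 595 mol; O₂ fed = 595 × 1.208 = 718.8 mol.
N₂ fed = 718.8 × 79/21 = 2704 mol.
Fuel reacted = 0.795 × 119 → ξ = 94.61 mol.
Outlet (n = n₀ + ν ξ):
  C₃H₈: 119 − 1(94.61) = 24.39
  O₂: 718.8 − 5(94.61) = 245.7
  N₂: 2704 (inert)
  CO₂: 0 + 3(94.61) = 283.8
  H₂O: 0 + 4(94.61) = 378.4
Dry total = 3258 mol; y_O₂ (dry) = 245.7 / 3258 = 0.07543.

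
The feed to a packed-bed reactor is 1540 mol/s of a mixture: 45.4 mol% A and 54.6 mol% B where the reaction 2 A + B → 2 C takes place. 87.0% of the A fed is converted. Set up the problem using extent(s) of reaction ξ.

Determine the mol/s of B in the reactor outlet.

537 mol/s

A reacted = 0.87 × 699.2 = 608.3 mol/s; ν_A = −2, so ξ = 608.3/2 = 304.1 mol/s.
Outlet amounts (n = n₀ + ν ξ):
  A: 699.2 − 2(304.1) = 90.89
  B: 840.8 − 1(304.1) = 536.7
  C: 0 + 2(304.1) = 608.3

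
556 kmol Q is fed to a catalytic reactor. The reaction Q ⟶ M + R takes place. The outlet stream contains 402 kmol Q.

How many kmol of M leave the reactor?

For Q: n = n₀ − 1ξ → 402 = 556 − 1ξ, giving ξ = 154 kmol.
Outlet amounts (n = n₀ + ν ξ):
  Q: 556 − 1(154) = 402
  M: 0 + 1(154) = 154
  R: 0 + 1(154) = 154

154 kmol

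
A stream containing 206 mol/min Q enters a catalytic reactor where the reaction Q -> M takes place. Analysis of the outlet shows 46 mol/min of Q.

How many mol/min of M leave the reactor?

160 mol/min

For Q: n = n₀ − 1ξ → 46 = 206 − 1ξ, giving ξ = 160 mol/min.
Outlet amounts (n = n₀ + ν ξ):
  Q: 206 − 1(160) = 46
  M: 0 + 1(160) = 160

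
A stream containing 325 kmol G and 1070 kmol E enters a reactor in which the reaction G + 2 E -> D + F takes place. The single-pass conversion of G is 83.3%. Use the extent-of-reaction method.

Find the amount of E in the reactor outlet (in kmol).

G reacted = 0.833 × 325 = 270.7 kmol; ν_G = −1, so ξ = 270.7/1 = 270.7 kmol.
Outlet amounts (n = n₀ + ν ξ):
  G: 325 − 1(270.7) = 54.28
  E: 1070 − 2(270.7) = 528.6
  D: 0 + 1(270.7) = 270.7
  F: 0 + 1(270.7) = 270.7

529 kmol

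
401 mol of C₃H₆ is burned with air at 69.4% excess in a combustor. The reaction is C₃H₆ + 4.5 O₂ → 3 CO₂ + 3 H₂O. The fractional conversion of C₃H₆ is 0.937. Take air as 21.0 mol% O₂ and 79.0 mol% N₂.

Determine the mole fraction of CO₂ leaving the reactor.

Stoichiometric O₂ = 4.5 × 401 = 1804 mol; O₂ fed = 1804 × 1.694 = 3057 mol.
N₂ fed = 3057 × 79/21 = 11500 mol.
Fuel reacted = 0.937 × 401 → ξ = 375.7 mol.
Outlet (n = n₀ + ν ξ):
  C₃H₆: 401 − 1(375.7) = 25.26
  O₂: 3057 − 4.5(375.7) = 1366
  N₂: 11500 (inert)
  CO₂: 0 + 3(375.7) = 1127
  H₂O: 0 + 3(375.7) = 1127
Total out = 15150 mol; y_CO₂ = 1127 / 15150 = 0.07443.

0.0744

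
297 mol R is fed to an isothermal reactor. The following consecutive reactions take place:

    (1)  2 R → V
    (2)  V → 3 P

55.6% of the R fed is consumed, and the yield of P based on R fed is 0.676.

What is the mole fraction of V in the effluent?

Conversion of R: R consumed = 2ξ₁ = 0.556 × 297 → ξ₁ = 82.57 mol.
Yield of P: 3ξ₂ / 297 = 0.676 → ξ₂ = 66.92 mol.
Outlet amounts (n = n₀ + Σ ν·ξ):
  R: 297 − 2(82.57) = 131.9
  V: 0 + 1(82.57) − 1(66.92) = 15.64
  P: 0 + 3(66.92) = 200.8
Total out = 348.3 mol; y_V = 15.64 / 348.3 = 0.04491.

0.0449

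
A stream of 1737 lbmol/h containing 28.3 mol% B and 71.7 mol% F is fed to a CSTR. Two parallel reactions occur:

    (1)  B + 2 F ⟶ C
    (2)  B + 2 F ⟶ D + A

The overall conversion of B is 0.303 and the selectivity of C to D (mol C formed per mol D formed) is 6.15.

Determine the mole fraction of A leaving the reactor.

0.0143

Conversion of B: B consumed = 0.303 × 491.6 = 148.9 lbmol/h = 1ξ₁ + 1ξ₂.
Selectivity: 1ξ₁ / (1ξ₂) = 6.15 → ξ₁ = 6.15 ξ₂.
Substitute: (1·6.15 + 1) ξ₂ = 148.9 → ξ₂ = 20.83 lbmol/h, ξ₁ = 128.1 lbmol/h.
Outlet amounts (n = n₀ + Σ ν·ξ):
  B: 491.6 − 1(128.1) − 1(20.83) = 342.6
  F: 1245 − 2(128.1) − 2(20.83) = 947.5
  C: 0 + 1(128.1) = 128.1
  D: 0 + 1(20.83) = 20.83
  A: 0 + 1(20.83) = 20.83
Total out = 1460 lbmol/h; y_A = 20.83 / 1460 = 0.01427.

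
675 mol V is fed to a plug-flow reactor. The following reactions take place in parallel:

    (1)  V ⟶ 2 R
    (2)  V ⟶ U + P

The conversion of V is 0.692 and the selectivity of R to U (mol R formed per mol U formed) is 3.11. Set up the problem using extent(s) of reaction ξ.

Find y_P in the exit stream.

Conversion of V: V consumed = 0.692 × 675 = 467.1 mol = 1ξ₁ + 1ξ₂.
Selectivity: 2ξ₁ / (1ξ₂) = 3.11 → ξ₁ = 1.555 ξ₂.
Substitute: (1·1.555 + 1) ξ₂ = 467.1 → ξ₂ = 182.8 mol, ξ₁ = 284.3 mol.
Outlet amounts (n = n₀ + Σ ν·ξ):
  V: 675 − 1(284.3) − 1(182.8) = 207.9
  R: 0 + 2(284.3) = 568.6
  U: 0 + 1(182.8) = 182.8
  P: 0 + 1(182.8) = 182.8
Total out = 1142 mol; y_P = 182.8 / 1142 = 0.1601.

0.16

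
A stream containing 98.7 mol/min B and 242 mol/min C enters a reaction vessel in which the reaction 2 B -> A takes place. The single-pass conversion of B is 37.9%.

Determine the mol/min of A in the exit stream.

B reacted = 0.379 × 98.7 = 37.41 mol/min; ν_B = −2, so ξ = 37.41/2 = 18.7 mol/min.
Outlet amounts (n = n₀ + ν ξ):
  B: 98.7 − 2(18.7) = 61.29
  A: 0 + 1(18.7) = 18.7
  C: 242 (inert)

18.7 mol/min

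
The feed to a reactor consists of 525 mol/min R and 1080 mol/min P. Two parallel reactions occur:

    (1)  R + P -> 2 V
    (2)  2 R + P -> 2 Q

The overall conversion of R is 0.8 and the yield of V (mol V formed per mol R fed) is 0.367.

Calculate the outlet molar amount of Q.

324 mol/min

Yield of V: 2ξ₁ / 525 = 0.367 → ξ₁ = 96.34 mol/min.
Conversion of R: 1ξ₁ + 2ξ₂ = 0.8 × 525 = 420 → ξ₂ = 161.8 mol/min.
Outlet amounts (n = n₀ + Σ ν·ξ):
  R: 525 − 1(96.34) − 2(161.8) = 105
  P: 1080 − 1(96.34) − 1(161.8) = 821.8
  V: 0 + 2(96.34) = 192.7
  Q: 0 + 2(161.8) = 323.7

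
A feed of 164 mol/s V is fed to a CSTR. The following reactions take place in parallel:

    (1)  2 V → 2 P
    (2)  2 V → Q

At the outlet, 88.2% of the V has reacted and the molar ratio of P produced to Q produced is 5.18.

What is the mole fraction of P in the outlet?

0.725

Conversion of V: V consumed = 0.882 × 164 = 144.6 mol/s = 2ξ₁ + 2ξ₂.
Selectivity: 2ξ₁ / (1ξ₂) = 5.18 → ξ₁ = 2.59 ξ₂.
Substitute: (2·2.59 + 2) ξ₂ = 144.6 → ξ₂ = 20.15 mol/s, ξ₁ = 52.18 mol/s.
Outlet amounts (n = n₀ + Σ ν·ξ):
  V: 164 − 2(52.18) − 2(20.15) = 19.35
  P: 0 + 2(52.18) = 104.4
  Q: 0 + 1(20.15) = 20.15
Total out = 143.9 mol/s; y_P = 104.4 / 143.9 = 0.7254.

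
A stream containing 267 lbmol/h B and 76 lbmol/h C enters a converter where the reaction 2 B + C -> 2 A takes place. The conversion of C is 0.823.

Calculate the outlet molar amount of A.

C reacted = 0.823 × 76 = 62.55 lbmol/h; ν_C = −1, so ξ = 62.55/1 = 62.55 lbmol/h.
Outlet amounts (n = n₀ + ν ξ):
  B: 267 − 2(62.55) = 141.9
  C: 76 − 1(62.55) = 13.45
  A: 0 + 2(62.55) = 125.1

125 lbmol/h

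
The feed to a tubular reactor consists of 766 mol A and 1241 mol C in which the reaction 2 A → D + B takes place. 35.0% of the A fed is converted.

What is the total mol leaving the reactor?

A reacted = 0.35 × 766 = 268.1 mol; ν_A = −2, so ξ = 268.1/2 = 134 mol.
Outlet amounts (n = n₀ + ν ξ):
  A: 766 − 2(134) = 497.9
  D: 0 + 1(134) = 134
  B: 0 + 1(134) = 134
  C: 1241 (inert)
Total out = 497.9 + 134 + 134 + 1241 = 2007 mol.

2010 mol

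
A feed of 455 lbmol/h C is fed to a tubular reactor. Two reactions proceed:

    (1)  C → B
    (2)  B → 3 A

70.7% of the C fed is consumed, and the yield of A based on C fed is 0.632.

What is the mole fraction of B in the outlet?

0.349

Conversion of C: C consumed = 1ξ₁ = 0.707 × 455 → ξ₁ = 321.7 lbmol/h.
Yield of A: 3ξ₂ / 455 = 0.632 → ξ₂ = 95.85 lbmol/h.
Outlet amounts (n = n₀ + Σ ν·ξ):
  C: 455 − 1(321.7) = 133.3
  B: 0 + 1(321.7) − 1(95.85) = 225.8
  A: 0 + 3(95.85) = 287.6
Total out = 646.7 lbmol/h; y_B = 225.8 / 646.7 = 0.3492.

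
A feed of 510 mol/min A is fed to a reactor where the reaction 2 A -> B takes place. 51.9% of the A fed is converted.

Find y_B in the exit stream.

0.35

A reacted = 0.519 × 510 = 264.7 mol/min; ν_A = −2, so ξ = 264.7/2 = 132.3 mol/min.
Outlet amounts (n = n₀ + ν ξ):
  A: 510 − 2(132.3) = 245.3
  B: 0 + 1(132.3) = 132.3
Total out = 377.7 mol/min; y_B = 132.3 / 377.7 = 0.3504.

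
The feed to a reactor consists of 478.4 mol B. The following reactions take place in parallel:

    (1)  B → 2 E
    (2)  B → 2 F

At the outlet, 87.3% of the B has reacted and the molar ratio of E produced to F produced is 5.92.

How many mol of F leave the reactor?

Conversion of B: B consumed = 0.873 × 478.4 = 417.6 mol = 1ξ₁ + 1ξ₂.
Selectivity: 2ξ₁ / (2ξ₂) = 5.92 → ξ₁ = 5.92 ξ₂.
Substitute: (1·5.92 + 1) ξ₂ = 417.6 → ξ₂ = 60.35 mol, ξ₁ = 357.3 mol.
Outlet amounts (n = n₀ + Σ ν·ξ):
  B: 478.4 − 1(357.3) − 1(60.35) = 60.76
  E: 0 + 2(357.3) = 714.6
  F: 0 + 2(60.35) = 120.7

121 mol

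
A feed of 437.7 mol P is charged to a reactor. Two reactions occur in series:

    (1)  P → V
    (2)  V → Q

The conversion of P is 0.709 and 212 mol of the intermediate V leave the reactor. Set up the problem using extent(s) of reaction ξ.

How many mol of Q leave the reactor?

98.3 mol

Conversion of P: P consumed = 1ξ₁ = 0.709 × 437.7 → ξ₁ = 310.3 mol.
V balance: n_V = 0 + 1ξ₁ − 1ξ₂ = 212 → ξ₂ = (1·310.3 − 212)/1 = 98.33 mol.
Outlet amounts (n = n₀ + Σ ν·ξ):
  P: 437.7 − 1(310.3) = 127.4
  V: 0 + 1(310.3) − 1(98.33) = 212
  Q: 0 + 1(98.33) = 98.33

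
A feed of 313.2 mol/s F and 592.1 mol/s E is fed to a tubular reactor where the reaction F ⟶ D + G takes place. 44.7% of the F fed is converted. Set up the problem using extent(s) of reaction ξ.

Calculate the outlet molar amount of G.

140 mol/s

F reacted = 0.447 × 313.2 = 140 mol/s; ν_F = −1, so ξ = 140/1 = 140 mol/s.
Outlet amounts (n = n₀ + ν ξ):
  F: 313.2 − 1(140) = 173.2
  D: 0 + 1(140) = 140
  G: 0 + 1(140) = 140
  E: 592.1 (inert)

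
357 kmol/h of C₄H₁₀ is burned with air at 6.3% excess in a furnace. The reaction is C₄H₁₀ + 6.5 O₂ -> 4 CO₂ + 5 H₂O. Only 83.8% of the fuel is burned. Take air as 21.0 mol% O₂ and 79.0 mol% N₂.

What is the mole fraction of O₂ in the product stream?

Stoichiometric O₂ = 6.5 × 357 = 2320 kmol/h; O₂ fed = 2320 × 1.063 = 2467 kmol/h.
N₂ fed = 2467 × 79/21 = 9279 kmol/h.
Fuel reacted = 0.838 × 357 → ξ = 299.2 kmol/h.
Outlet (n = n₀ + ν ξ):
  C₄H₁₀: 357 − 1(299.2) = 57.83
  O₂: 2467 − 6.5(299.2) = 522.1
  N₂: 9279 (inert)
  CO₂: 0 + 4(299.2) = 1197
  H₂O: 0 + 5(299.2) = 1496
Total out = 12550 kmol/h; y_O₂ = 522.1 / 12550 = 0.0416.

0.0416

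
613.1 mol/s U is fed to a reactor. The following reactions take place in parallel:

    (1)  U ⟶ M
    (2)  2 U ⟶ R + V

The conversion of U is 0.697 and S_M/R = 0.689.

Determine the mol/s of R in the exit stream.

159 mol/s

Conversion of U: U consumed = 0.697 × 613.1 = 427.3 mol/s = 1ξ₁ + 2ξ₂.
Selectivity: 1ξ₁ / (1ξ₂) = 0.689 → ξ₁ = 0.689 ξ₂.
Substitute: (1·0.689 + 2) ξ₂ = 427.3 → ξ₂ = 158.9 mol/s, ξ₁ = 109.5 mol/s.
Outlet amounts (n = n₀ + Σ ν·ξ):
  U: 613.1 − 1(109.5) − 2(158.9) = 185.8
  M: 0 + 1(109.5) = 109.5
  R: 0 + 1(158.9) = 158.9
  V: 0 + 1(158.9) = 158.9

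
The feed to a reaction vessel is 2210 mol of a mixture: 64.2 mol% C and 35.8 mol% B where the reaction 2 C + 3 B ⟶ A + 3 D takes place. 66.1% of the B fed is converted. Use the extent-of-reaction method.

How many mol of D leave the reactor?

523 mol

B reacted = 0.661 × 791.2 = 523 mol; ν_B = −3, so ξ = 523/3 = 174.3 mol.
Outlet amounts (n = n₀ + ν ξ):
  C: 1419 − 2(174.3) = 1070
  B: 791.2 − 3(174.3) = 268.2
  A: 0 + 1(174.3) = 174.3
  D: 0 + 3(174.3) = 523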